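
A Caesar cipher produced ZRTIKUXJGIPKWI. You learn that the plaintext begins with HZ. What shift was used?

18

From the crib: Z(25)−H(7)=18, so the shift is 18.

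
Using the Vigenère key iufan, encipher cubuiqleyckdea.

Repeat the key across the message: iufaniufaniufa
c(2)+i(8): 10 → k
u(20)+u(20): 40≡14 → o
b(1)+f(5): 6 → g
u(20)+a(0): 20 → u
i(8)+n(13): 21 → v
q(16)+i(8): 24 → y
l(11)+u(20): 31≡5 → f
e(4)+f(5): 9 → j
y(24)+a(0): 24 → y
c(2)+n(13): 15 → p
k(10)+i(8): 18 → s
d(3)+u(20): 23 → x
e(4)+f(5): 9 → j
a(0)+a(0): 0 → a

koguvyfjypsxja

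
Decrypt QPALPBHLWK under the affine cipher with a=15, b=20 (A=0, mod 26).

The inverse of 15 mod 26 is 7, since 15·7=105≡1. Apply D(y)=7·(y−20) mod 26:
Q(16): 7·(16−20)=-28≡24 → Y
P(15): 7·(15−20)=-35≡17 → R
A(0): 7·(0−20)=-140≡16 → Q
L(11): 7·(11−20)=-63≡15 → P
P(15): 7·(15−20)=-35≡17 → R
B(1): 7·(1−20)=-133≡23 → X
H(7): 7·(7−20)=-91≡13 → N
L(11): 7·(11−20)=-63≡15 → P
W(22): 7·(22−20)=14 → O
K(10): 7·(10−20)=-70≡8 → I

YRQPRXNPOI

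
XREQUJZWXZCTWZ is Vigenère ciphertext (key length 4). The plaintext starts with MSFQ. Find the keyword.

Subtract each crib letter from the matching ciphertext letter (mod 26):
X(23)−M(12)=11 → L
R(17)−S(18)=-1≡25 → Z
E(4)−F(5)=-1≡25 → Z
Q(16)−Q(16)=0 → A

LZZA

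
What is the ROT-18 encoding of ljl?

dbd

l(11): 11+18=29≡3 → d
j(9): 9+18=27≡1 → b
l(11): 11+18=29≡3 → d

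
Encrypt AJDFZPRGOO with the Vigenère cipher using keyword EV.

EEHADKVBSJ

Repeat the key across the message: EVEVEVEVEV
A(0)+E(4): 4 → E
J(9)+V(21): 30≡4 → E
D(3)+E(4): 7 → H
F(5)+V(21): 26≡0 → A
Z(25)+E(4): 29≡3 → D
P(15)+V(21): 36≡10 → K
R(17)+E(4): 21 → V
G(6)+V(21): 27≡1 → B
O(14)+E(4): 18 → S
O(14)+V(21): 35≡9 → J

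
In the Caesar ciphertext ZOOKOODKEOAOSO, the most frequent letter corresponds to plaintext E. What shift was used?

The most frequent ciphertext letter is O (appears 7 times).
O is position 14; E is position 4.
Shift = 10.

10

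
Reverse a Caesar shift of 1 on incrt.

hmbqs

i(8): 8−1=7 → h
n(13): 13−1=12 → m
c(2): 2−1=1 → b
r(17): 17−1=16 → q
t(19): 19−1=18 → s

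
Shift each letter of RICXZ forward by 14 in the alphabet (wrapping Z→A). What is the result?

R(17): 17+14=31≡5 → F
I(8): 8+14=22 → W
C(2): 2+14=16 → Q
X(23): 23+14=37≡11 → L
Z(25): 25+14=39≡13 → N

FWQLN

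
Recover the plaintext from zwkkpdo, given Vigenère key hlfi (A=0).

slfcisj

Repeat the key across the ciphertext: hlfihlf
z(25)−h(7): 18 → s
w(22)−l(11): 11 → l
k(10)−f(5): 5 → f
k(10)−i(8): 2 → c
p(15)−h(7): 8 → i
d(3)−l(11): -8≡18 → s
o(14)−f(5): 9 → j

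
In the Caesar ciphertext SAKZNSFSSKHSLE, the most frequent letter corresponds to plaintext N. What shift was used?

5

The most frequent ciphertext letter is S (appears 5 times).
S is position 18; N is position 13.
Shift = 5.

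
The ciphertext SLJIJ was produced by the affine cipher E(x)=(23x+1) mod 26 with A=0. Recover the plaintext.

DOGPG

The inverse of 23 mod 26 is 17, since 23·17=391≡1. Apply D(y)=17·(y−1) mod 26:
S(18): 17·(18−1)=289≡3 → D
L(11): 17·(11−1)=170≡14 → O
J(9): 17·(9−1)=136≡6 → G
I(8): 17·(8−1)=119≡15 → P
J(9): 17·(9−1)=136≡6 → G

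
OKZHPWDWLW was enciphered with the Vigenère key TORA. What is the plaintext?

VWIHWIMWSI

Repeat the key across the ciphertext: TORATORATO
O(14)−T(19): -5≡21 → V
K(10)−O(14): -4≡22 → W
Z(25)−R(17): 8 → I
H(7)−A(0): 7 → H
P(15)−T(19): -4≡22 → W
W(22)−O(14): 8 → I
D(3)−R(17): -14≡12 → M
W(22)−A(0): 22 → W
L(11)−T(19): -8≡18 → S
W(22)−O(14): 8 → I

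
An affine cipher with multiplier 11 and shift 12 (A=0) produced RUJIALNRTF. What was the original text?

RWVCGHTRDX

The inverse of 11 mod 26 is 19, since 11·19=209≡1. Apply D(y)=19·(y−12) mod 26:
R(17): 19·(17−12)=95≡17 → R
U(20): 19·(20−12)=152≡22 → W
J(9): 19·(9−12)=-57≡21 → V
I(8): 19·(8−12)=-76≡2 → C
A(0): 19·(0−12)=-228≡6 → G
L(11): 19·(11−12)=-19≡7 → H
N(13): 19·(13−12)=19 → T
R(17): 19·(17−12)=95≡17 → R
T(19): 19·(19−12)=133≡3 → D
F(5): 19·(5−12)=-133≡23 → X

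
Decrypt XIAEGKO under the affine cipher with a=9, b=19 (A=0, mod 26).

MTVHNZL

The inverse of 9 mod 26 is 3, since 9·3=27≡1. Apply D(y)=3·(y−19) mod 26:
X(23): 3·(23−19)=12 → M
I(8): 3·(8−19)=-33≡19 → T
A(0): 3·(0−19)=-57≡21 → V
E(4): 3·(4−19)=-45≡7 → H
G(6): 3·(6−19)=-39≡13 → N
K(10): 3·(10−19)=-27≡25 → Z
O(14): 3·(14−19)=-15≡11 → L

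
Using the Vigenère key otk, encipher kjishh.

ycsgar

Repeat the key across the message: otkotk
k(10)+o(14): 24 → y
j(9)+t(19): 28≡2 → c
i(8)+k(10): 18 → s
s(18)+o(14): 32≡6 → g
h(7)+t(19): 26≡0 → a
h(7)+k(10): 17 → r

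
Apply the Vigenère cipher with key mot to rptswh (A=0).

ddmeka

Repeat the key across the message: motmot
r(17)+m(12): 29≡3 → d
p(15)+o(14): 29≡3 → d
t(19)+t(19): 38≡12 → m
s(18)+m(12): 30≡4 → e
w(22)+o(14): 36≡10 → k
h(7)+t(19): 26≡0 → a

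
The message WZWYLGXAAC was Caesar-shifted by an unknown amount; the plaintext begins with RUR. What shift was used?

From the crib: W(22)−R(17)=5, so the shift is 5.

5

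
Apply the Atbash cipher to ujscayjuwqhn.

u(20) → f(5)
j(9) → q(16)
s(18) → h(7)
c(2) → x(23)
a(0) → z(25)
y(24) → b(1)
j(9) → q(16)
u(20) → f(5)
w(22) → d(3)
q(16) → j(9)
h(7) → s(18)
n(13) → m(12)

fqhxzbqfdjsm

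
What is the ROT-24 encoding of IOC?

I(8): 8+24=32≡6 → G
O(14): 14+24=38≡12 → M
C(2): 2+24=26≡0 → A

GMA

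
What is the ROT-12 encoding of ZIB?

LUN

Z(25): 25+12=37≡11 → L
I(8): 8+12=20 → U
B(1): 1+12=13 → N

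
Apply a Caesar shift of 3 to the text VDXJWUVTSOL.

YGAMZXYWVRO

V(21): 21+3=24 → Y
D(3): 3+3=6 → G
X(23): 23+3=26≡0 → A
J(9): 9+3=12 → M
W(22): 22+3=25 → Z
U(20): 20+3=23 → X
V(21): 21+3=24 → Y
T(19): 19+3=22 → W
S(18): 18+3=21 → V
O(14): 14+3=17 → R
L(11): 11+3=14 → O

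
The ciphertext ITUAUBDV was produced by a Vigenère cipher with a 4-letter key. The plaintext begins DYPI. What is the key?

FVFS

Subtract each crib letter from the matching ciphertext letter (mod 26):
I(8)−D(3)=5 → F
T(19)−Y(24)=-5≡21 → V
U(20)−P(15)=5 → F
A(0)−I(8)=-8≡18 → S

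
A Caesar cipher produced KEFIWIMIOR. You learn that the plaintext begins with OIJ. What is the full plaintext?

OIJMAMQMSV

From the crib: K(10)−O(14)=-4≡22, so the shift is 22.
Subtract 22 from each ciphertext letter:
K(10): 10−22=-12≡14 → O
E(4): 4−22=-18≡8 → I
F(5): 5−22=-17≡9 → J
I(8): 8−22=-14≡12 → M
W(22): 22−22=0 → A
I(8): 8−22=-14≡12 → M
M(12): 12−22=-10≡16 → Q
I(8): 8−22=-14≡12 → M
O(14): 14−22=-8≡18 → S
R(17): 17−22=-5≡21 → V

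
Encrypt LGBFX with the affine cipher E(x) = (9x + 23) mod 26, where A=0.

L(11): 9·11+23=122≡18 → S
G(6): 9·6+23=77≡25 → Z
B(1): 9·1+23=32≡6 → G
F(5): 9·5+23=68≡16 → Q
X(23): 9·23+23=230≡22 → W

SZGQW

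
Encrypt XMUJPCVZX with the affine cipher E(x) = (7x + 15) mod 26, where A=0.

UVZAQDGIU

X(23): 7·23+15=176≡20 → U
M(12): 7·12+15=99≡21 → V
U(20): 7·20+15=155≡25 → Z
J(9): 7·9+15=78≡0 → A
P(15): 7·15+15=120≡16 → Q
C(2): 7·2+15=29≡3 → D
V(21): 7·21+15=162≡6 → G
Z(25): 7·25+15=190≡8 → I
X(23): 7·23+15=176≡20 → U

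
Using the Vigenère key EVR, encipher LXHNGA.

PSYRBR

Repeat the key across the message: EVREVR
L(11)+E(4): 15 → P
X(23)+V(21): 44≡18 → S
H(7)+R(17): 24 → Y
N(13)+E(4): 17 → R
G(6)+V(21): 27≡1 → B
A(0)+R(17): 17 → R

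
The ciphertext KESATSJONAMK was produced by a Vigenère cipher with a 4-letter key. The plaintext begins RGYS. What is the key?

Subtract each crib letter from the matching ciphertext letter (mod 26):
K(10)−R(17)=-7≡19 → T
E(4)−G(6)=-2≡24 → Y
S(18)−Y(24)=-6≡20 → U
A(0)−S(18)=-18≡8 → I

TYUI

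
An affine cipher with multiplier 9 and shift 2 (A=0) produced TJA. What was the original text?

The inverse of 9 mod 26 is 3, since 9·3=27≡1. Apply D(y)=3·(y−2) mod 26:
T(19): 3·(19−2)=51≡25 → Z
J(9): 3·(9−2)=21 → V
A(0): 3·(0−2)=-6≡20 → U

ZVU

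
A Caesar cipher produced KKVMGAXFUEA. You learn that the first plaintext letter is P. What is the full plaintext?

From the crib: K(10)−P(15)=-5≡21, so the shift is 21.
Subtract 21 from each ciphertext letter:
K(10): 10−21=-11≡15 → P
K(10): 10−21=-11≡15 → P
V(21): 21−21=0 → A
M(12): 12−21=-9≡17 → R
G(6): 6−21=-15≡11 → L
A(0): 0−21=-21≡5 → F
X(23): 23−21=2 → C
F(5): 5−21=-16≡10 → K
U(20): 20−21=-1≡25 → Z
E(4): 4−21=-17≡9 → J
A(0): 0−21=-21≡5 → F

PPARLFCKZJF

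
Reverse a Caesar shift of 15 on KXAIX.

K(10): 10−15=-5≡21 → V
X(23): 23−15=8 → I
A(0): 0−15=-15≡11 → L
I(8): 8−15=-7≡19 → T
X(23): 23−15=8 → I

VILTI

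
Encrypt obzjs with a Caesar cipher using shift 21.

jwuen

o(14): 14+21=35≡9 → j
b(1): 1+21=22 → w
z(25): 25+21=46≡20 → u
j(9): 9+21=30≡4 → e
s(18): 18+21=39≡13 → n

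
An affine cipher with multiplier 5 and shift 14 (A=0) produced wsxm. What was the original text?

The inverse of 5 mod 26 is 21, since 5·21=105≡1. Apply D(y)=21·(y−14) mod 26:
w(22): 21·(22−14)=168≡12 → m
s(18): 21·(18−14)=84≡6 → g
x(23): 21·(23−14)=189≡7 → h
m(12): 21·(12−14)=-42≡10 → k

mghk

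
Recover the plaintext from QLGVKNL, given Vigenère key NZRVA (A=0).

DMPAKAM

Repeat the key across the ciphertext: NZRVANZ
Q(16)−N(13): 3 → D
L(11)−Z(25): -14≡12 → M
G(6)−R(17): -11≡15 → P
V(21)−V(21): 0 → A
K(10)−A(0): 10 → K
N(13)−N(13): 0 → A
L(11)−Z(25): -14≡12 → M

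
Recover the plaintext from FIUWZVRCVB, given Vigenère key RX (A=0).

Repeat the key across the ciphertext: RXRXRXRXRX
F(5)−R(17): -12≡14 → O
I(8)−X(23): -15≡11 → L
U(20)−R(17): 3 → D
W(22)−X(23): -1≡25 → Z
Z(25)−R(17): 8 → I
V(21)−X(23): -2≡24 → Y
R(17)−R(17): 0 → A
C(2)−X(23): -21≡5 → F
V(21)−R(17): 4 → E
B(1)−X(23): -22≡4 → E

OLDZIYAFEE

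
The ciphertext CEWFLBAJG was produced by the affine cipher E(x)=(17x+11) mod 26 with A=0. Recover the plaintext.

BVTSAEHGP

The inverse of 17 mod 26 is 23, since 17·23=391≡1. Apply D(y)=23·(y−11) mod 26:
C(2): 23·(2−11)=-207≡1 → B
E(4): 23·(4−11)=-161≡21 → V
W(22): 23·(22−11)=253≡19 → T
F(5): 23·(5−11)=-138≡18 → S
L(11): 23·(11−11)=0 → A
B(1): 23·(1−11)=-230≡4 → E
A(0): 23·(0−11)=-253≡7 → H
J(9): 23·(9−11)=-46≡6 → G
G(6): 23·(6−11)=-115≡15 → P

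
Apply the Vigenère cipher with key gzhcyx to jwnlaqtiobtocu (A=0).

pvunynzhvdrlit

Repeat the key across the message: gzhcyxgzhcyxgz
j(9)+g(6): 15 → p
w(22)+z(25): 47≡21 → v
n(13)+h(7): 20 → u
l(11)+c(2): 13 → n
a(0)+y(24): 24 → y
q(16)+x(23): 39≡13 → n
t(19)+g(6): 25 → z
i(8)+z(25): 33≡7 → h
o(14)+h(7): 21 → v
b(1)+c(2): 3 → d
t(19)+y(24): 43≡17 → r
o(14)+x(23): 37≡11 → l
c(2)+g(6): 8 → i
u(20)+z(25): 45≡19 → t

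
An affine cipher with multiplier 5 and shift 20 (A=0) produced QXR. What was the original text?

The inverse of 5 mod 26 is 21, since 5·21=105≡1. Apply D(y)=21·(y−20) mod 26:
Q(16): 21·(16−20)=-84≡20 → U
X(23): 21·(23−20)=63≡11 → L
R(17): 21·(17−20)=-63≡15 → P

ULP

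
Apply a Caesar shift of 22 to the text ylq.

uhm

y(24): 24+22=46≡20 → u
l(11): 11+22=33≡7 → h
q(16): 16+22=38≡12 → m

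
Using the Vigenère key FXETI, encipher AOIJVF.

FLMCDK

Repeat the key across the message: FXETIF
A(0)+F(5): 5 → F
O(14)+X(23): 37≡11 → L
I(8)+E(4): 12 → M
J(9)+T(19): 28≡2 → C
V(21)+I(8): 29≡3 → D
F(5)+F(5): 10 → K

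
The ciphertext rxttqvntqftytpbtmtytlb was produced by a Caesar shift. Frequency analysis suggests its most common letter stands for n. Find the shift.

The most frequent ciphertext letter is t (appears 8 times).
t is position 19; n is position 13.
Shift = 6.

6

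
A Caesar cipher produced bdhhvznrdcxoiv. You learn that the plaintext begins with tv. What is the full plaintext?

tvzznrfjvupgan

From the crib: b(1)−t(19)=-18≡8, so the shift is 8.
Subtract 8 from each ciphertext letter:
b(1): 1−8=-7≡19 → t
d(3): 3−8=-5≡21 → v
h(7): 7−8=-1≡25 → z
h(7): 7−8=-1≡25 → z
v(21): 21−8=13 → n
z(25): 25−8=17 → r
n(13): 13−8=5 → f
r(17): 17−8=9 → j
d(3): 3−8=-5≡21 → v
c(2): 2−8=-6≡20 → u
x(23): 23−8=15 → p
o(14): 14−8=6 → g
i(8): 8−8=0 → a
v(21): 21−8=13 → n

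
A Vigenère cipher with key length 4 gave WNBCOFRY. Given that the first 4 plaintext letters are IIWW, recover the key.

OFFG

Subtract each crib letter from the matching ciphertext letter (mod 26):
W(22)−I(8)=14 → O
N(13)−I(8)=5 → F
B(1)−W(22)=-21≡5 → F
C(2)−W(22)=-20≡6 → G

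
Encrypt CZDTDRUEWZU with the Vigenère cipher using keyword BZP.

DYSUCGVDLAT

Repeat the key across the message: BZPBZPBZPBZ
C(2)+B(1): 3 → D
Z(25)+Z(25): 50≡24 → Y
D(3)+P(15): 18 → S
T(19)+B(1): 20 → U
D(3)+Z(25): 28≡2 → C
R(17)+P(15): 32≡6 → G
U(20)+B(1): 21 → V
E(4)+Z(25): 29≡3 → D
W(22)+P(15): 37≡11 → L
Z(25)+B(1): 26≡0 → A
U(20)+Z(25): 45≡19 → T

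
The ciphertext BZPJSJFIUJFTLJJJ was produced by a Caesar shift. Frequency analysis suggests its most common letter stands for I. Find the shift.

The most frequent ciphertext letter is J (appears 6 times).
J is position 9; I is position 8.
Shift = 1.

1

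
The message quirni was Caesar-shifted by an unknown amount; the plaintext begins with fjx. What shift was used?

11

From the crib: q(16)−f(5)=11, so the shift is 11.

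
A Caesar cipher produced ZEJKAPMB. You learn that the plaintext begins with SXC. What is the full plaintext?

From the crib: Z(25)−S(18)=7, so the shift is 7.
Subtract 7 from each ciphertext letter:
Z(25): 25−7=18 → S
E(4): 4−7=-3≡23 → X
J(9): 9−7=2 → C
K(10): 10−7=3 → D
A(0): 0−7=-7≡19 → T
P(15): 15−7=8 → I
M(12): 12−7=5 → F
B(1): 1−7=-6≡20 → U

SXCDTIFU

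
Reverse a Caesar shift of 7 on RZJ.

KSC

R(17): 17−7=10 → K
Z(25): 25−7=18 → S
J(9): 9−7=2 → C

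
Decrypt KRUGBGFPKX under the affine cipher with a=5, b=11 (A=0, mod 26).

FWHZYZEGFS

The inverse of 5 mod 26 is 21, since 5·21=105≡1. Apply D(y)=21·(y−11) mod 26:
K(10): 21·(10−11)=-21≡5 → F
R(17): 21·(17−11)=126≡22 → W
U(20): 21·(20−11)=189≡7 → H
G(6): 21·(6−11)=-105≡25 → Z
B(1): 21·(1−11)=-210≡24 → Y
G(6): 21·(6−11)=-105≡25 → Z
F(5): 21·(5−11)=-126≡4 → E
P(15): 21·(15−11)=84≡6 → G
K(10): 21·(10−11)=-21≡5 → F
X(23): 21·(23−11)=252≡18 → S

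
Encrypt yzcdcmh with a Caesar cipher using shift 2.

y(24): 24+2=26≡0 → a
z(25): 25+2=27≡1 → b
c(2): 2+2=4 → e
d(3): 3+2=5 → f
c(2): 2+2=4 → e
m(12): 12+2=14 → o
h(7): 7+2=9 → j

abefeoj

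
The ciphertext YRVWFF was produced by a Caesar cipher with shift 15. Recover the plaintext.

Y(24): 24−15=9 → J
R(17): 17−15=2 → C
V(21): 21−15=6 → G
W(22): 22−15=7 → H
F(5): 5−15=-10≡16 → Q
F(5): 5−15=-10≡16 → Q

JCGHQQ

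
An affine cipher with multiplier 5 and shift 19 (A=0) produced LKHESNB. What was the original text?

OTIXFEM

The inverse of 5 mod 26 is 21, since 5·21=105≡1. Apply D(y)=21·(y−19) mod 26:
L(11): 21·(11−19)=-168≡14 → O
K(10): 21·(10−19)=-189≡19 → T
H(7): 21·(7−19)=-252≡8 → I
E(4): 21·(4−19)=-315≡23 → X
S(18): 21·(18−19)=-21≡5 → F
N(13): 21·(13−19)=-126≡4 → E
B(1): 21·(1−19)=-378≡12 → M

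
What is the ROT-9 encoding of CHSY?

LQBH

C(2): 2+9=11 → L
H(7): 7+9=16 → Q
S(18): 18+9=27≡1 → B
Y(24): 24+9=33≡7 → H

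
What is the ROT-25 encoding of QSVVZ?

PRUUY

Q(16): 16+25=41≡15 → P
S(18): 18+25=43≡17 → R
V(21): 21+25=46≡20 → U
V(21): 21+25=46≡20 → U
Z(25): 25+25=50≡24 → Y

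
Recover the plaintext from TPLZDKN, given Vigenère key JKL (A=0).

Repeat the key across the ciphertext: JKLJKLJ
T(19)−J(9): 10 → K
P(15)−K(10): 5 → F
L(11)−L(11): 0 → A
Z(25)−J(9): 16 → Q
D(3)−K(10): -7≡19 → T
K(10)−L(11): -1≡25 → Z
N(13)−J(9): 4 → E

KFAQTZE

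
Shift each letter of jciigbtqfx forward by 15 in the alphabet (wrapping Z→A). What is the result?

yrxxvqifum

j(9): 9+15=24 → y
c(2): 2+15=17 → r
i(8): 8+15=23 → x
i(8): 8+15=23 → x
g(6): 6+15=21 → v
b(1): 1+15=16 → q
t(19): 19+15=34≡8 → i
q(16): 16+15=31≡5 → f
f(5): 5+15=20 → u
x(23): 23+15=38≡12 → m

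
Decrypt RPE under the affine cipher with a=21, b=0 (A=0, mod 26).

The inverse of 21 mod 26 is 5, since 21·5=105≡1. Apply D(y)=5·(y−0) mod 26:
R(17): 5·(17−0)=85≡7 → H
P(15): 5·(15−0)=75≡23 → X
E(4): 5·(4−0)=20 → U

HXU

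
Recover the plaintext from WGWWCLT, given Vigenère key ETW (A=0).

SNASJPP

Repeat the key across the ciphertext: ETWETWE
W(22)−E(4): 18 → S
G(6)−T(19): -13≡13 → N
W(22)−W(22): 0 → A
W(22)−E(4): 18 → S
C(2)−T(19): -17≡9 → J
L(11)−W(22): -11≡15 → P
T(19)−E(4): 15 → P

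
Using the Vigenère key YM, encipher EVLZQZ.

CHJLOL

Repeat the key across the message: YMYMYM
E(4)+Y(24): 28≡2 → C
V(21)+M(12): 33≡7 → H
L(11)+Y(24): 35≡9 → J
Z(25)+M(12): 37≡11 → L
Q(16)+Y(24): 40≡14 → O
Z(25)+M(12): 37≡11 → L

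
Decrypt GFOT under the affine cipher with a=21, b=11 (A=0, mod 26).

The inverse of 21 mod 26 is 5, since 21·5=105≡1. Apply D(y)=5·(y−11) mod 26:
G(6): 5·(6−11)=-25≡1 → B
F(5): 5·(5−11)=-30≡22 → W
O(14): 5·(14−11)=15 → P
T(19): 5·(19−11)=40≡14 → O

BWPO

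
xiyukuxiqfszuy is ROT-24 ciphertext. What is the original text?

zkawmwzkshubwa

x(23): 23−24=-1≡25 → z
i(8): 8−24=-16≡10 → k
y(24): 24−24=0 → a
u(20): 20−24=-4≡22 → w
k(10): 10−24=-14≡12 → m
u(20): 20−24=-4≡22 → w
x(23): 23−24=-1≡25 → z
i(8): 8−24=-16≡10 → k
q(16): 16−24=-8≡18 → s
f(5): 5−24=-19≡7 → h
s(18): 18−24=-6≡20 → u
z(25): 25−24=1 → b
u(20): 20−24=-4≡22 → w
y(24): 24−24=0 → a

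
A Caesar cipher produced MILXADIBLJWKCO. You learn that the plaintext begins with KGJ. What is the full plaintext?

From the crib: M(12)−K(10)=2, so the shift is 2.
Subtract 2 from each ciphertext letter:
M(12): 12−2=10 → K
I(8): 8−2=6 → G
L(11): 11−2=9 → J
X(23): 23−2=21 → V
A(0): 0−2=-2≡24 → Y
D(3): 3−2=1 → B
I(8): 8−2=6 → G
B(1): 1−2=-1≡25 → Z
L(11): 11−2=9 → J
J(9): 9−2=7 → H
W(22): 22−2=20 → U
K(10): 10−2=8 → I
C(2): 2−2=0 → A
O(14): 14−2=12 → M

KGJVYBGZJHUIAM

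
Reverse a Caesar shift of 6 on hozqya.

bitksu

h(7): 7−6=1 → b
o(14): 14−6=8 → i
z(25): 25−6=19 → t
q(16): 16−6=10 → k
y(24): 24−6=18 → s
a(0): 0−6=-6≡20 → u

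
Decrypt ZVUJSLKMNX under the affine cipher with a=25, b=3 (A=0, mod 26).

The inverse of 25 mod 26 is 25, since 25·25=625≡1. Apply D(y)=25·(y−3) mod 26:
Z(25): 25·(25−3)=550≡4 → E
V(21): 25·(21−3)=450≡8 → I
U(20): 25·(20−3)=425≡9 → J
J(9): 25·(9−3)=150≡20 → U
S(18): 25·(18−3)=375≡11 → L
L(11): 25·(11−3)=200≡18 → S
K(10): 25·(10−3)=175≡19 → T
M(12): 25·(12−3)=225≡17 → R
N(13): 25·(13−3)=250≡16 → Q
X(23): 25·(23−3)=500≡6 → G

EIJULSTRQG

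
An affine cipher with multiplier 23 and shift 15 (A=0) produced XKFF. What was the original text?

GTMM

The inverse of 23 mod 26 is 17, since 23·17=391≡1. Apply D(y)=17·(y−15) mod 26:
X(23): 17·(23−15)=136≡6 → G
K(10): 17·(10−15)=-85≡19 → T
F(5): 17·(5−15)=-170≡12 → M
F(5): 17·(5−15)=-170≡12 → M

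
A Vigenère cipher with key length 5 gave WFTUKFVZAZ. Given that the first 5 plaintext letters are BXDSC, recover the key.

VIQCI

Subtract each crib letter from the matching ciphertext letter (mod 26):
W(22)−B(1)=21 → V
F(5)−X(23)=-18≡8 → I
T(19)−D(3)=16 → Q
U(20)−S(18)=2 → C
K(10)−C(2)=8 → I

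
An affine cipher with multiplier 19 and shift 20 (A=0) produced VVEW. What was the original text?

LLGW

The inverse of 19 mod 26 is 11, since 19·11=209≡1. Apply D(y)=11·(y−20) mod 26:
V(21): 11·(21−20)=11 → L
V(21): 11·(21−20)=11 → L
E(4): 11·(4−20)=-176≡6 → G
W(22): 11·(22−20)=22 → W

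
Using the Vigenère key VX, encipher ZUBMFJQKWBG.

URWJAGLHRYB

Repeat the key across the message: VXVXVXVXVXV
Z(25)+V(21): 46≡20 → U
U(20)+X(23): 43≡17 → R
B(1)+V(21): 22 → W
M(12)+X(23): 35≡9 → J
F(5)+V(21): 26≡0 → A
J(9)+X(23): 32≡6 → G
Q(16)+V(21): 37≡11 → L
K(10)+X(23): 33≡7 → H
W(22)+V(21): 43≡17 → R
B(1)+X(23): 24 → Y
G(6)+V(21): 27≡1 → B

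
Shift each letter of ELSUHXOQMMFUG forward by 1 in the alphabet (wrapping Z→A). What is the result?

E(4): 4+1=5 → F
L(11): 11+1=12 → M
S(18): 18+1=19 → T
U(20): 20+1=21 → V
H(7): 7+1=8 → I
X(23): 23+1=24 → Y
O(14): 14+1=15 → P
Q(16): 16+1=17 → R
M(12): 12+1=13 → N
M(12): 12+1=13 → N
F(5): 5+1=6 → G
U(20): 20+1=21 → V
G(6): 6+1=7 → H

FMTVIYPRNNGVH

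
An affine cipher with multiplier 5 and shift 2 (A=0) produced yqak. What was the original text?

The inverse of 5 mod 26 is 21, since 5·21=105≡1. Apply D(y)=21·(y−2) mod 26:
y(24): 21·(24−2)=462≡20 → u
q(16): 21·(16−2)=294≡8 → i
a(0): 21·(0−2)=-42≡10 → k
k(10): 21·(10−2)=168≡12 → m

uikm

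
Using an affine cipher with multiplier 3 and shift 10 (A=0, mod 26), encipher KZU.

OHS

K(10): 3·10+10=40≡14 → O
Z(25): 3·25+10=85≡7 → H
U(20): 3·20+10=70≡18 → S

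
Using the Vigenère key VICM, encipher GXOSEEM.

Repeat the key across the message: VICMVIC
G(6)+V(21): 27≡1 → B
X(23)+I(8): 31≡5 → F
O(14)+C(2): 16 → Q
S(18)+M(12): 30≡4 → E
E(4)+V(21): 25 → Z
E(4)+I(8): 12 → M
M(12)+C(2): 14 → O

BFQEZMO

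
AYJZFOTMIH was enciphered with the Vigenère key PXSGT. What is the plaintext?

Repeat the key across the ciphertext: PXSGTPXSGT
A(0)−P(15): -15≡11 → L
Y(24)−X(23): 1 → B
J(9)−S(18): -9≡17 → R
Z(25)−G(6): 19 → T
F(5)−T(19): -14≡12 → M
O(14)−P(15): -1≡25 → Z
T(19)−X(23): -4≡22 → W
M(12)−S(18): -6≡20 → U
I(8)−G(6): 2 → C
H(7)−T(19): -12≡14 → O

LBRTMZWUCO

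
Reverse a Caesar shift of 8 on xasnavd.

x(23): 23−8=15 → p
a(0): 0−8=-8≡18 → s
s(18): 18−8=10 → k
n(13): 13−8=5 → f
a(0): 0−8=-8≡18 → s
v(21): 21−8=13 → n
d(3): 3−8=-5≡21 → v

pskfsnv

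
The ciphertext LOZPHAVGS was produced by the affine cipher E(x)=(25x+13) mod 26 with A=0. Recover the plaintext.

CZOYGNSHV

The inverse of 25 mod 26 is 25, since 25·25=625≡1. Apply D(y)=25·(y−13) mod 26:
L(11): 25·(11−13)=-50≡2 → C
O(14): 25·(14−13)=25 → Z
Z(25): 25·(25−13)=300≡14 → O
P(15): 25·(15−13)=50≡24 → Y
H(7): 25·(7−13)=-150≡6 → G
A(0): 25·(0−13)=-325≡13 → N
V(21): 25·(21−13)=200≡18 → S
G(6): 25·(6−13)=-175≡7 → H
S(18): 25·(18−13)=125≡21 → V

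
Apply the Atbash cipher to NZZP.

N(13) → M(12)
Z(25) → A(0)
Z(25) → A(0)
P(15) → K(10)

MAAK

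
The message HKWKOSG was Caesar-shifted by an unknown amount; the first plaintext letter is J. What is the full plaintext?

JMYMQUI

From the crib: H(7)−J(9)=-2≡24, so the shift is 24.
Subtract 24 from each ciphertext letter:
H(7): 7−24=-17≡9 → J
K(10): 10−24=-14≡12 → M
W(22): 22−24=-2≡24 → Y
K(10): 10−24=-14≡12 → M
O(14): 14−24=-10≡16 → Q
S(18): 18−24=-6≡20 → U
G(6): 6−24=-18≡8 → I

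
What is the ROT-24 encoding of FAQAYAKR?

DYOYWYIP

F(5): 5+24=29≡3 → D
A(0): 0+24=24 → Y
Q(16): 16+24=40≡14 → O
A(0): 0+24=24 → Y
Y(24): 24+24=48≡22 → W
A(0): 0+24=24 → Y
K(10): 10+24=34≡8 → I
R(17): 17+24=41≡15 → P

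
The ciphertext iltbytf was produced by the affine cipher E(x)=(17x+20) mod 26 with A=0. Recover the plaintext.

The inverse of 17 mod 26 is 23, since 17·23=391≡1. Apply D(y)=23·(y−20) mod 26:
i(8): 23·(8−20)=-276≡10 → k
l(11): 23·(11−20)=-207≡1 → b
t(19): 23·(19−20)=-23≡3 → d
b(1): 23·(1−20)=-437≡5 → f
y(24): 23·(24−20)=92≡14 → o
t(19): 23·(19−20)=-23≡3 → d
f(5): 23·(5−20)=-345≡19 → t

kbdfodt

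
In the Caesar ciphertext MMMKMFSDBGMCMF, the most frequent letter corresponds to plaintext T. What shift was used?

The most frequent ciphertext letter is M (appears 6 times).
M is position 12; T is position 19.
Shift = -7≡19.

19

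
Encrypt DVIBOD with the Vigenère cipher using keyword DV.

Repeat the key across the message: DVDVDV
D(3)+D(3): 6 → G
V(21)+V(21): 42≡16 → Q
I(8)+D(3): 11 → L
B(1)+V(21): 22 → W
O(14)+D(3): 17 → R
D(3)+V(21): 24 → Y

GQLWRY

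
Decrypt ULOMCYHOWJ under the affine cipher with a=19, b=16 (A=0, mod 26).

SXEICKFEOB

The inverse of 19 mod 26 is 11, since 19·11=209≡1. Apply D(y)=11·(y−16) mod 26:
U(20): 11·(20−16)=44≡18 → S
L(11): 11·(11−16)=-55≡23 → X
O(14): 11·(14−16)=-22≡4 → E
M(12): 11·(12−16)=-44≡8 → I
C(2): 11·(2−16)=-154≡2 → C
Y(24): 11·(24−16)=88≡10 → K
H(7): 11·(7−16)=-99≡5 → F
O(14): 11·(14−16)=-22≡4 → E
W(22): 11·(22−16)=66≡14 → O
J(9): 11·(9−16)=-77≡1 → B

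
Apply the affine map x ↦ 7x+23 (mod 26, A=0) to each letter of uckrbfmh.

u(20): 7·20+23=163≡7 → h
c(2): 7·2+23=37≡11 → l
k(10): 7·10+23=93≡15 → p
r(17): 7·17+23=142≡12 → m
b(1): 7·1+23=30≡4 → e
f(5): 7·5+23=58≡6 → g
m(12): 7·12+23=107≡3 → d
h(7): 7·7+23=72≡20 → u

hlpmegdu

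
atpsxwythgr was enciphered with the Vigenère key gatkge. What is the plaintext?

Repeat the key across the ciphertext: gatkgegatkg
a(0)−g(6): -6≡20 → u
t(19)−a(0): 19 → t
p(15)−t(19): -4≡22 → w
s(18)−k(10): 8 → i
x(23)−g(6): 17 → r
w(22)−e(4): 18 → s
y(24)−g(6): 18 → s
t(19)−a(0): 19 → t
h(7)−t(19): -12≡14 → o
g(6)−k(10): -4≡22 → w
r(17)−g(6): 11 → l

utwirsstowl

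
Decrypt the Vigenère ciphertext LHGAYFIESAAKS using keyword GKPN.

FXRNSVTRMQLXM

Repeat the key across the ciphertext: GKPNGKPNGKPNG
L(11)−G(6): 5 → F
H(7)−K(10): -3≡23 → X
G(6)−P(15): -9≡17 → R
A(0)−N(13): -13≡13 → N
Y(24)−G(6): 18 → S
F(5)−K(10): -5≡21 → V
I(8)−P(15): -7≡19 → T
E(4)−N(13): -9≡17 → R
S(18)−G(6): 12 → M
A(0)−K(10): -10≡16 → Q
A(0)−P(15): -15≡11 → L
K(10)−N(13): -3≡23 → X
S(18)−G(6): 12 → M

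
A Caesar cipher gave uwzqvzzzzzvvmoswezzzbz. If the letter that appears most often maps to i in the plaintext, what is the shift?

17

The most frequent ciphertext letter is z (appears 10 times).
z is position 25; i is position 8.
Shift = 17.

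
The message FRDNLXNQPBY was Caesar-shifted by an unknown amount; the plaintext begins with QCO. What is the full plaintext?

QCOYWIYBAMJ

From the crib: F(5)−Q(16)=-11≡15, so the shift is 15.
Subtract 15 from each ciphertext letter:
F(5): 5−15=-10≡16 → Q
R(17): 17−15=2 → C
D(3): 3−15=-12≡14 → O
N(13): 13−15=-2≡24 → Y
L(11): 11−15=-4≡22 → W
X(23): 23−15=8 → I
N(13): 13−15=-2≡24 → Y
Q(16): 16−15=1 → B
P(15): 15−15=0 → A
B(1): 1−15=-14≡12 → M
Y(24): 24−15=9 → J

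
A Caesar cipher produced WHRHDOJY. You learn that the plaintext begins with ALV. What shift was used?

From the crib: W(22)−A(0)=22, so the shift is 22.

22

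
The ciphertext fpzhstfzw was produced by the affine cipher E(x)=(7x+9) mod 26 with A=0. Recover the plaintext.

The inverse of 7 mod 26 is 15, since 7·15=105≡1. Apply D(y)=15·(y−9) mod 26:
f(5): 15·(5−9)=-60≡18 → s
p(15): 15·(15−9)=90≡12 → m
z(25): 15·(25−9)=240≡6 → g
h(7): 15·(7−9)=-30≡22 → w
s(18): 15·(18−9)=135≡5 → f
t(19): 15·(19−9)=150≡20 → u
f(5): 15·(5−9)=-60≡18 → s
z(25): 15·(25−9)=240≡6 → g
w(22): 15·(22−9)=195≡13 → n

smgwfusgn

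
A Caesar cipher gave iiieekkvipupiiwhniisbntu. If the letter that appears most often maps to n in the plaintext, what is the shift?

The most frequent ciphertext letter is i (appears 8 times).
i is position 8; n is position 13.
Shift = -5≡21.

21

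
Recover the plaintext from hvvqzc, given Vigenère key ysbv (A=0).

Repeat the key across the ciphertext: ysbvys
h(7)−y(24): -17≡9 → j
v(21)−s(18): 3 → d
v(21)−b(1): 20 → u
q(16)−v(21): -5≡21 → v
z(25)−y(24): 1 → b
c(2)−s(18): -16≡10 → k

jduvbk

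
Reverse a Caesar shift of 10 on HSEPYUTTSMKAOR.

H(7): 7−10=-3≡23 → X
S(18): 18−10=8 → I
E(4): 4−10=-6≡20 → U
P(15): 15−10=5 → F
Y(24): 24−10=14 → O
U(20): 20−10=10 → K
T(19): 19−10=9 → J
T(19): 19−10=9 → J
S(18): 18−10=8 → I
M(12): 12−10=2 → C
K(10): 10−10=0 → A
A(0): 0−10=-10≡16 → Q
O(14): 14−10=4 → E
R(17): 17−10=7 → H

XIUFOKJJICAQEH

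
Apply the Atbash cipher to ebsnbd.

e(4) → v(21)
b(1) → y(24)
s(18) → h(7)
n(13) → m(12)
b(1) → y(24)
d(3) → w(22)

vyhmyw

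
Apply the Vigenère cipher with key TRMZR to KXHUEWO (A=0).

DOTTVPF

Repeat the key across the message: TRMZRTR
K(10)+T(19): 29≡3 → D
X(23)+R(17): 40≡14 → O
H(7)+M(12): 19 → T
U(20)+Z(25): 45≡19 → T
E(4)+R(17): 21 → V
W(22)+T(19): 41≡15 → P
O(14)+R(17): 31≡5 → F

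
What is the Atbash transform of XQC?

CJX

X(23) → C(2)
Q(16) → J(9)
C(2) → X(23)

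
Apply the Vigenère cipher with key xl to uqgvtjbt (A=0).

Repeat the key across the message: xlxlxlxl
u(20)+x(23): 43≡17 → r
q(16)+l(11): 27≡1 → b
g(6)+x(23): 29≡3 → d
v(21)+l(11): 32≡6 → g
t(19)+x(23): 42≡16 → q
j(9)+l(11): 20 → u
b(1)+x(23): 24 → y
t(19)+l(11): 30≡4 → e

rbdgquye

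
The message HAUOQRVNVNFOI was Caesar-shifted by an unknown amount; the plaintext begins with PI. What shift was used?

18

From the crib: H(7)−P(15)=-8≡18, so the shift is 18.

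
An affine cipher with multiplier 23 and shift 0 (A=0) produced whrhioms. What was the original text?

The inverse of 23 mod 26 is 17, since 23·17=391≡1. Apply D(y)=17·(y−0) mod 26:
w(22): 17·(22−0)=374≡10 → k
h(7): 17·(7−0)=119≡15 → p
r(17): 17·(17−0)=289≡3 → d
h(7): 17·(7−0)=119≡15 → p
i(8): 17·(8−0)=136≡6 → g
o(14): 17·(14−0)=238≡4 → e
m(12): 17·(12−0)=204≡22 → w
s(18): 17·(18−0)=306≡20 → u

kpdpgewu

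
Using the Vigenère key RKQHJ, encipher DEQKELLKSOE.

Repeat the key across the message: RKQHJRKQHJR
D(3)+R(17): 20 → U
E(4)+K(10): 14 → O
Q(16)+Q(16): 32≡6 → G
K(10)+H(7): 17 → R
E(4)+J(9): 13 → N
L(11)+R(17): 28≡2 → C
L(11)+K(10): 21 → V
K(10)+Q(16): 26≡0 → A
S(18)+H(7): 25 → Z
O(14)+J(9): 23 → X
E(4)+R(17): 21 → V

UOGRNCVAZXV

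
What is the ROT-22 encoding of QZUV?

Q(16): 16+22=38≡12 → M
Z(25): 25+22=47≡21 → V
U(20): 20+22=42≡16 → Q
V(21): 21+22=43≡17 → R

MVQR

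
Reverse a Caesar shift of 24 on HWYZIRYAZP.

JYABKTACBR

H(7): 7−24=-17≡9 → J
W(22): 22−24=-2≡24 → Y
Y(24): 24−24=0 → A
Z(25): 25−24=1 → B
I(8): 8−24=-16≡10 → K
R(17): 17−24=-7≡19 → T
Y(24): 24−24=0 → A
A(0): 0−24=-24≡2 → C
Z(25): 25−24=1 → B
P(15): 15−24=-9≡17 → R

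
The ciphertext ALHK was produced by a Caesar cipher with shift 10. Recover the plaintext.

A(0): 0−10=-10≡16 → Q
L(11): 11−10=1 → B
H(7): 7−10=-3≡23 → X
K(10): 10−10=0 → A

QBXA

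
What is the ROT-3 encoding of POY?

SRB

P(15): 15+3=18 → S
O(14): 14+3=17 → R
Y(24): 24+3=27≡1 → B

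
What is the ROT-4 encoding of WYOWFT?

W(22): 22+4=26≡0 → A
Y(24): 24+4=28≡2 → C
O(14): 14+4=18 → S
W(22): 22+4=26≡0 → A
F(5): 5+4=9 → J
T(19): 19+4=23 → X

ACSAJX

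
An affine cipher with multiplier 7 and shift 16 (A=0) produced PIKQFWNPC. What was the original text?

The inverse of 7 mod 26 is 15, since 7·15=105≡1. Apply D(y)=15·(y−16) mod 26:
P(15): 15·(15−16)=-15≡11 → L
I(8): 15·(8−16)=-120≡10 → K
K(10): 15·(10−16)=-90≡14 → O
Q(16): 15·(16−16)=0 → A
F(5): 15·(5−16)=-165≡17 → R
W(22): 15·(22−16)=90≡12 → M
N(13): 15·(13−16)=-45≡7 → H
P(15): 15·(15−16)=-15≡11 → L
C(2): 15·(2−16)=-210≡24 → Y

LKOARMHLY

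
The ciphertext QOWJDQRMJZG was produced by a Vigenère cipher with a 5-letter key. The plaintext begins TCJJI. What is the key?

XMNAV

Subtract each crib letter from the matching ciphertext letter (mod 26):
Q(16)−T(19)=-3≡23 → X
O(14)−C(2)=12 → M
W(22)−J(9)=13 → N
J(9)−J(9)=0 → A
D(3)−I(8)=-5≡21 → V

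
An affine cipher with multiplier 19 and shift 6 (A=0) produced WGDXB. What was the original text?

UATFX

The inverse of 19 mod 26 is 11, since 19·11=209≡1. Apply D(y)=11·(y−6) mod 26:
W(22): 11·(22−6)=176≡20 → U
G(6): 11·(6−6)=0 → A
D(3): 11·(3−6)=-33≡19 → T
X(23): 11·(23−6)=187≡5 → F
B(1): 11·(1−6)=-55≡23 → X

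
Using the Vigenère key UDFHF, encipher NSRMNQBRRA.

HVWTSKEWYF

Repeat the key across the message: UDFHFUDFHF
N(13)+U(20): 33≡7 → H
S(18)+D(3): 21 → V
R(17)+F(5): 22 → W
M(12)+H(7): 19 → T
N(13)+F(5): 18 → S
Q(16)+U(20): 36≡10 → K
B(1)+D(3): 4 → E
R(17)+F(5): 22 → W
R(17)+H(7): 24 → Y
A(0)+F(5): 5 → F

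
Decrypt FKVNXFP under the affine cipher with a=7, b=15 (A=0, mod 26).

GDMWQGA

The inverse of 7 mod 26 is 15, since 7·15=105≡1. Apply D(y)=15·(y−15) mod 26:
F(5): 15·(5−15)=-150≡6 → G
K(10): 15·(10−15)=-75≡3 → D
V(21): 15·(21−15)=90≡12 → M
N(13): 15·(13−15)=-30≡22 → W
X(23): 15·(23−15)=120≡16 → Q
F(5): 15·(5−15)=-150≡6 → G
P(15): 15·(15−15)=0 → A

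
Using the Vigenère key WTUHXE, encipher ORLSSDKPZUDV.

KKFZPHGITBAZ

Repeat the key across the message: WTUHXEWTUHXE
O(14)+W(22): 36≡10 → K
R(17)+T(19): 36≡10 → K
L(11)+U(20): 31≡5 → F
S(18)+H(7): 25 → Z
S(18)+X(23): 41≡15 → P
D(3)+E(4): 7 → H
K(10)+W(22): 32≡6 → G
P(15)+T(19): 34≡8 → I
Z(25)+U(20): 45≡19 → T
U(20)+H(7): 27≡1 → B
D(3)+X(23): 26≡0 → A
V(21)+E(4): 25 → Z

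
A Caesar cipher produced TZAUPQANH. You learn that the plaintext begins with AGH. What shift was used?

19

From the crib: T(19)−A(0)=19, so the shift is 19.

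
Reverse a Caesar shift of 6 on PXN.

JRH

P(15): 15−6=9 → J
X(23): 23−6=17 → R
N(13): 13−6=7 → H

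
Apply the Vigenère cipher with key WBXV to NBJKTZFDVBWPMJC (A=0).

Repeat the key across the message: WBXVWBXVWBXVWBX
N(13)+W(22): 35≡9 → J
B(1)+B(1): 2 → C
J(9)+X(23): 32≡6 → G
K(10)+V(21): 31≡5 → F
T(19)+W(22): 41≡15 → P
Z(25)+B(1): 26≡0 → A
F(5)+X(23): 28≡2 → C
D(3)+V(21): 24 → Y
V(21)+W(22): 43≡17 → R
B(1)+B(1): 2 → C
W(22)+X(23): 45≡19 → T
P(15)+V(21): 36≡10 → K
M(12)+W(22): 34≡8 → I
J(9)+B(1): 10 → K
C(2)+X(23): 25 → Z

JCGFPACYRCTKIKZ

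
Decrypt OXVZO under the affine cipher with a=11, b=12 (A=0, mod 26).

MBPNM

The inverse of 11 mod 26 is 19, since 11·19=209≡1. Apply D(y)=19·(y−12) mod 26:
O(14): 19·(14−12)=38≡12 → M
X(23): 19·(23−12)=209≡1 → B
V(21): 19·(21−12)=171≡15 → P
Z(25): 19·(25−12)=247≡13 → N
O(14): 19·(14−12)=38≡12 → M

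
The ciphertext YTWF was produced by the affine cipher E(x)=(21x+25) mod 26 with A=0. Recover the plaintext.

The inverse of 21 mod 26 is 5, since 21·5=105≡1. Apply D(y)=5·(y−25) mod 26:
Y(24): 5·(24−25)=-5≡21 → V
T(19): 5·(19−25)=-30≡22 → W
W(22): 5·(22−25)=-15≡11 → L
F(5): 5·(5−25)=-100≡4 → E

VWLE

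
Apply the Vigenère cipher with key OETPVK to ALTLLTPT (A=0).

Repeat the key across the message: OETPVKOE
A(0)+O(14): 14 → O
L(11)+E(4): 15 → P
T(19)+T(19): 38≡12 → M
L(11)+P(15): 26≡0 → A
L(11)+V(21): 32≡6 → G
T(19)+K(10): 29≡3 → D
P(15)+O(14): 29≡3 → D
T(19)+E(4): 23 → X

OPMAGDDX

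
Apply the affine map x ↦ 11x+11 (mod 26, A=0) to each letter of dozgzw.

d(3): 11·3+11=44≡18 → s
o(14): 11·14+11=165≡9 → j
z(25): 11·25+11=286≡0 → a
g(6): 11·6+11=77≡25 → z
z(25): 11·25+11=286≡0 → a
w(22): 11·22+11=253≡19 → t

sjazat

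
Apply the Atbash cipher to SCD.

S(18) → H(7)
C(2) → X(23)
D(3) → W(22)

HXW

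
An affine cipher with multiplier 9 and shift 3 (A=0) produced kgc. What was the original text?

vjx

The inverse of 9 mod 26 is 3, since 9·3=27≡1. Apply D(y)=3·(y−3) mod 26:
k(10): 3·(10−3)=21 → v
g(6): 3·(6−3)=9 → j
c(2): 3·(2−3)=-3≡23 → x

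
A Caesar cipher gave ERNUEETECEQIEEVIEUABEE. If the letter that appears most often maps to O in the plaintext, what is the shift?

The most frequent ciphertext letter is E (appears 10 times).
E is position 4; O is position 14.
Shift = -10≡16.

16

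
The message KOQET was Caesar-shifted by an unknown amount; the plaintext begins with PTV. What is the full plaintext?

From the crib: K(10)−P(15)=-5≡21, so the shift is 21.
Subtract 21 from each ciphertext letter:
K(10): 10−21=-11≡15 → P
O(14): 14−21=-7≡19 → T
Q(16): 16−21=-5≡21 → V
E(4): 4−21=-17≡9 → J
T(19): 19−21=-2≡24 → Y

PTVJY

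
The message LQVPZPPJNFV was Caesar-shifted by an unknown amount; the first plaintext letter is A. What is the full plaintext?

From the crib: L(11)−A(0)=11, so the shift is 11.
Subtract 11 from each ciphertext letter:
L(11): 11−11=0 → A
Q(16): 16−11=5 → F
V(21): 21−11=10 → K
P(15): 15−11=4 → E
Z(25): 25−11=14 → O
P(15): 15−11=4 → E
P(15): 15−11=4 → E
J(9): 9−11=-2≡24 → Y
N(13): 13−11=2 → C
F(5): 5−11=-6≡20 → U
V(21): 21−11=10 → K

AFKEOEEYCUK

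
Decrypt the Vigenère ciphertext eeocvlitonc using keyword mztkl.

sfvskzjaecq

Repeat the key across the ciphertext: mztklmztklm
e(4)−m(12): -8≡18 → s
e(4)−z(25): -21≡5 → f
o(14)−t(19): -5≡21 → v
c(2)−k(10): -8≡18 → s
v(21)−l(11): 10 → k
l(11)−m(12): -1≡25 → z
i(8)−z(25): -17≡9 → j
t(19)−t(19): 0 → a
o(14)−k(10): 4 → e
n(13)−l(11): 2 → c
c(2)−m(12): -10≡16 → q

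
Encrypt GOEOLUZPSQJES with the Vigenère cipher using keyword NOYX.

TCCLYIXMFEHBF

Repeat the key across the message: NOYXNOYXNOYXN
G(6)+N(13): 19 → T
O(14)+O(14): 28≡2 → C
E(4)+Y(24): 28≡2 → C
O(14)+X(23): 37≡11 → L
L(11)+N(13): 24 → Y
U(20)+O(14): 34≡8 → I
Z(25)+Y(24): 49≡23 → X
P(15)+X(23): 38≡12 → M
S(18)+N(13): 31≡5 → F
Q(16)+O(14): 30≡4 → E
J(9)+Y(24): 33≡7 → H
E(4)+X(23): 27≡1 → B
S(18)+N(13): 31≡5 → F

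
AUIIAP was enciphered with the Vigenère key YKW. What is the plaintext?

Repeat the key across the ciphertext: YKWYKW
A(0)−Y(24): -24≡2 → C
U(20)−K(10): 10 → K
I(8)−W(22): -14≡12 → M
I(8)−Y(24): -16≡10 → K
A(0)−K(10): -10≡16 → Q
P(15)−W(22): -7≡19 → T

CKMKQT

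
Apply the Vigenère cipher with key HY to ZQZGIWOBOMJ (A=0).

GOGEPUVZVKQ

Repeat the key across the message: HYHYHYHYHYH
Z(25)+H(7): 32≡6 → G
Q(16)+Y(24): 40≡14 → O
Z(25)+H(7): 32≡6 → G
G(6)+Y(24): 30≡4 → E
I(8)+H(7): 15 → P
W(22)+Y(24): 46≡20 → U
O(14)+H(7): 21 → V
B(1)+Y(24): 25 → Z
O(14)+H(7): 21 → V
M(12)+Y(24): 36≡10 → K
J(9)+H(7): 16 → Q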